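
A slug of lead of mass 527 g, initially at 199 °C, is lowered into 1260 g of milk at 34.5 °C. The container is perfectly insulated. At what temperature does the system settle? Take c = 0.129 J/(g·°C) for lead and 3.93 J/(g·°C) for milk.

Let T be the final temperature. ΣQ_i = 0:
527×0.129×(T − 199) + 1260×3.93×(T − 34.5) = 0
67.98(T − 199) + 4951.8(T − 34.5) = 0
(67.98 + 4951.8) T = 67.98×199 + 4951.8×34.5
T = 184366 / 5019.8 = 36.7 °C

T_f ≈ 36.7 °C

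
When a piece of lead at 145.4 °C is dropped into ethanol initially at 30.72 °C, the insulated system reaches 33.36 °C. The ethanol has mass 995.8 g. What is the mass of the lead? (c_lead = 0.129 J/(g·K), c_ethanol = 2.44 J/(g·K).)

m ≈ 444 g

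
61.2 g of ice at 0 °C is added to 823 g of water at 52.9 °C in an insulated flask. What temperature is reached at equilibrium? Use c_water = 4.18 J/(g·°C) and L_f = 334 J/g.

T_f ≈ 43.7 °C

Net heat exchanged in the isolated system is zero:
fusion: m_ice L_f = 61.2×334 = 20441
  meltwater 0→T: 61.2×4.18×T = 255.82 T
  water: 3440.1(T − 52.9)
3696 T = 181983 − 20441 = 161543
T ≈ 43.71 °C. Since T > 0 °C, the all-ice-melts assumption holds.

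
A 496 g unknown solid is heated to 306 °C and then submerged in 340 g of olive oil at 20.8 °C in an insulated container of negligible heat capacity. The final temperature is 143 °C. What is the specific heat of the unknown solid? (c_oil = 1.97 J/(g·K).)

Setting the total heat transfer to zero:
496·c·(143 − 306) + 340·1.97·(143 − 20.8) = 0
-80848 c = -81850
c = -81850/-80848 ≈ 1.012 J/(g·K)

c ≈ 1.01 J/(g·K)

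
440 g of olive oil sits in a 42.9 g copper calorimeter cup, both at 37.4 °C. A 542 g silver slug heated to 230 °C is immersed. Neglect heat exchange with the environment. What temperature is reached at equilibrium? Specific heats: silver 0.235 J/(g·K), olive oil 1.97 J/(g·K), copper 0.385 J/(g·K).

Let T be the final temperature. ΣQ_i = 0:
542*0.235*(T − 230) + 440*1.97*(T − 37.4) + 42.9*0.385*(T − 37.4) = 0
127.37(T − 230) + 866.8(T − 37.4) + 16.52(T − 37.4) = 0
(127.37 + 866.8 + 16.52) T = 127.37*230 + 866.8*37.4 + 16.52*37.4
T = 62331/1010.7 ≈ 61.67 °C

T_f ≈ 61.7 °C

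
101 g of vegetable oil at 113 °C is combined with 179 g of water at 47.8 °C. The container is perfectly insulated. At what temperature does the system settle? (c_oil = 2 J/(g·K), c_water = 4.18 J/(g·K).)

T_f ≈ 61.7 °C

|Q_oil| = |Q_water|:
101·2·(113 − T) = 179·4.18·(T − 47.8)
202(113 − T) = 748.22(T − 47.8)
950.22 T = 58591  ⇒  T ≈ 61.66 °C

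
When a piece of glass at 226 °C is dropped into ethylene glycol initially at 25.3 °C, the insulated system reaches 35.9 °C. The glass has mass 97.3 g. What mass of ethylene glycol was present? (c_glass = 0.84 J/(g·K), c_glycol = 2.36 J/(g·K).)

Heat lost by the glass = heat gained by the glycol:
97.3·0.84·(226 − 35.9) = m·2.36·(35.9 − 25.3)
25.02 m = 15537  ⇒  m ≈ 621.1 g

m ≈ 621 g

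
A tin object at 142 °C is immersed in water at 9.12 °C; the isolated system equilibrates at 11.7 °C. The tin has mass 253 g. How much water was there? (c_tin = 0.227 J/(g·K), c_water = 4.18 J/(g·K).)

m ≈ 694 g

Heat lost by the tin = heat gained by the water:
253·0.227·(142 − 11.7) = m·4.18·(11.7 − 9.12)
10.78 m = 7483.3  ⇒  m ≈ 693.9 g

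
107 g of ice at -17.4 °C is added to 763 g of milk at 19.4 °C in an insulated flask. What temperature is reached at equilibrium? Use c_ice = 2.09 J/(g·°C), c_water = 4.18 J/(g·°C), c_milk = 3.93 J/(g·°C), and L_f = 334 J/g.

T_f ≈ 5.4 °C

Net heat exchanged in the isolated system is zero:
warm ice to 0 °C: 107×2.09×(0 − (-17.4)) = 3891.2
  melt ice: 107×334 = 35738
  warm the meltwater: 447.26 T
  milk: 2998.6(T − 19.4)
3445.9 T = 58173 − 39629 = 18543
T ≈ 5.38 °C — above 0 °C, consistent with complete melting.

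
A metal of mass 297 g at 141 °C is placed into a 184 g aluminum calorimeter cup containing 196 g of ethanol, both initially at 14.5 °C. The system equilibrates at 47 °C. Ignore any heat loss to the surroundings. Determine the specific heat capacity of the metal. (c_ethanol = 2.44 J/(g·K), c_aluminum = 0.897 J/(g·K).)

c ≈ 0.749 J/(g·K)

Taking heat into each body as positive, Σ m c ΔT = 0:
297·c·(47 − 141) + 196·2.44·(47 − 14.5) + 184·0.897·(47 − 14.5) = 0
-27918 c = -20907
c = -20907/-27918 ≈ 0.7489 J/(g·K)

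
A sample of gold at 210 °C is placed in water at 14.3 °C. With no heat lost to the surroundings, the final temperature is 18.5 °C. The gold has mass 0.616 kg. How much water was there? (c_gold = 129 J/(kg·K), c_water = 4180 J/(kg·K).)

Heat lost by the gold = heat gained by the water:
0.616×129×(210 − 18.5) = m×4180×(18.5 − 14.3)
17556 m = 15217  ⇒  m ≈ 0.8668 kg

m ≈ 0.867 kg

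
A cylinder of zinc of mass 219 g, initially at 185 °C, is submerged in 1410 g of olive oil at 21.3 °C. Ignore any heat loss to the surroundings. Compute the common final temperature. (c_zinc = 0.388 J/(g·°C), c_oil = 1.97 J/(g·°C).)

T_f ≈ 26.2 °C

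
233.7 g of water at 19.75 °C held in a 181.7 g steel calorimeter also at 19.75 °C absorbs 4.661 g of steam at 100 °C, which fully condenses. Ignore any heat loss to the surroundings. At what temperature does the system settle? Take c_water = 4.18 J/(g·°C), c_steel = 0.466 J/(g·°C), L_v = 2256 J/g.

Conservation of energy gives ΣQ = 0:
steam→water at 100 °C releases m L_v = 4.661·2256 = 10515; condensed water 100 °C→T: 19.48(T − 100); original water: 976.87(T − 19.75); cup: 84.67(T − 19.75)
1081 T = 10515 + 1948.3 + 20965 = 33429
T ≈ 30.92 °C (< 100 °C, so full condensation is consistent).

T_f ≈ 30.9 °C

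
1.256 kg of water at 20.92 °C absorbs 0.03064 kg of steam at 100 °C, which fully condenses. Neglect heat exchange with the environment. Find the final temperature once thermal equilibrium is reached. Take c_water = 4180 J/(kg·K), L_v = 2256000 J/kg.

T_f ≈ 35.7 °C

Energy conservation, ΣQ = 0:
condense steam: −0.03064·2256000 = −69124
  condensed water 100 °C→T: 128.08(T − 100)
  water warms: 1.256·4180·(T − 20.92) = 5250.1(T − 20.92)
5378.2 T = 69124 + 12808 + 109832 = 191763
T ≈ 35.66 °C — below 100 °C, confirming all the steam condensed.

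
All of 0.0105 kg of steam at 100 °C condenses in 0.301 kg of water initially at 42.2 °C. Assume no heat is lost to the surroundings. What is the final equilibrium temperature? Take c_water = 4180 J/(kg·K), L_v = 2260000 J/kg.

Conservation of energy gives ΣQ = 0:
condense steam: −0.0105×2260000 = −23730; condensate cools 100→T: 0.0105×4180×(T − 100) = 43.89(T − 100); water warms: 0.301×4180×(T − 42.2) = 1258.2(T − 42.2)
1302.1 T = 23730 + 4389 + 53095 = 81214
T ≈ 62.37 °C — below 100 °C, confirming all the steam condensed.

T_f ≈ 62.4 °C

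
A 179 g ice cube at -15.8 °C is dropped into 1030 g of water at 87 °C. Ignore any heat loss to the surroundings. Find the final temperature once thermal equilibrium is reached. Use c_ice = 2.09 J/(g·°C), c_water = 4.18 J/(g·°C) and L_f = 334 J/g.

T_f ≈ 61.1 °C

Conservation of energy gives ΣQ = 0:
warm ice to 0 °C: 179·2.09·(0 − (-15.8)) = 5910.9
  melt ice: 179·334 = 59786
  warm the meltwater: 748.22 T
  water cools: 1030·4.18·(T − 87) = 4305.4(T − 87)
5053.6 T = 374570 − 65697 = 308873
T ≈ 61.12 °C (positive, so assuming full melt was valid).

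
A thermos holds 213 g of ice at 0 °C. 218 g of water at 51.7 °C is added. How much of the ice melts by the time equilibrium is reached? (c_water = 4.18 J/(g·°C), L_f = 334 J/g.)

m_melted ≈ 141 g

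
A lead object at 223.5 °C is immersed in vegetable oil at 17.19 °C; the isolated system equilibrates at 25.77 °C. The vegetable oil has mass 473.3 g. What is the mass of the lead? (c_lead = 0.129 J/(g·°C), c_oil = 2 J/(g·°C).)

Conservation of energy gives ΣQ = 0:
m·0.129·(25.77 − 223.5) + 473.3·2·(25.77 − 17.19) = 0
-25.51 m = -8121.8
m = -8121.8/-25.51 ≈ 318.4 g

m ≈ 318 g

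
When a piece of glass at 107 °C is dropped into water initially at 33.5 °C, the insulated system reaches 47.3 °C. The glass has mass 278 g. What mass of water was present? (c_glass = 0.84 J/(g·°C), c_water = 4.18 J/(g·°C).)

|Q_glass| = |Q_water|:
278·0.84·(107 − 47.3) = m·4.18·(47.3 − 33.5)
57.68 m = 13941  ⇒  m ≈ 241.7 g

m ≈ 242 g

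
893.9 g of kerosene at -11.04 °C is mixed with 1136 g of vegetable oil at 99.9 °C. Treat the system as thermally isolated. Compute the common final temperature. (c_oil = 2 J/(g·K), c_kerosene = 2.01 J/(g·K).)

Let T be the final temperature. ΣQ_i = 0:
1136×2×(T − 99.9) + 893.9×2.01×(T − (-11.04)) = 0
4068.7 T = 207137
T ≈ 50.91 °C

T_f ≈ 50.9 °C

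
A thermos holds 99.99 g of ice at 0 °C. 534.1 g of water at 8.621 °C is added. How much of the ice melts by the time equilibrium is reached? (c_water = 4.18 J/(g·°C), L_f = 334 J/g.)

m_melted ≈ 57.6 g

Cooling the water to 0 °C releases 534.1·4.18·8.621 = 19247 J.
To melt every bit of ice: 99.99·334 = 33397 J.
19247 J < 33397 J, so only part of the ice melts and the system sits at 0 °C.
m_melted·334 = 19247  ⇒  m_melted ≈ 57.62 g.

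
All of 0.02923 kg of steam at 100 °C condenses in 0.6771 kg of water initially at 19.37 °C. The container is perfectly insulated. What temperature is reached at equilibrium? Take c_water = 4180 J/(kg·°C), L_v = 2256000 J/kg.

T_f ≈ 45.0 °C

Energy conservation, ΣQ = 0:
steam→water at 100 °C releases m L_v = 0.02923×2256000 = 65943
  condensed water 100 °C→T: 122.18(T − 100)
  original water: 2830.3(T − 19.37)
2952.5 T = 65943 + 12218 + 54822 = 132984
T ≈ 45.04 °C — below 100 °C, confirming all the steam condensed.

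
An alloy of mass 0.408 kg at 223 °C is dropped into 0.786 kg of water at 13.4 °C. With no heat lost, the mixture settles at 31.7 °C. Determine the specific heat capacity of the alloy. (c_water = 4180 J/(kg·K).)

Energy conservation, ΣQ = 0:
0.408×c×(31.7 − 223) + 0.786×4180×(31.7 − 13.4) = 0
-78.05 c = -60124
c = -60124/-78.05 ≈ 770.3 J/(kg·K)

c ≈ 770 J/(kg·K)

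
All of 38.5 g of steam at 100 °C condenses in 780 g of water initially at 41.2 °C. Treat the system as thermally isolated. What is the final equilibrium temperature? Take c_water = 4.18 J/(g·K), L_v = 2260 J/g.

T_f ≈ 69.4 °C

Sum of m c ΔT and latent-heat terms is zero:
latent heat released on condensation: 38.5×2260 = 87010; condensate cools 100→T: 38.5×4.18×(T − 100) = 160.93(T − 100); water warms: 780×4.18×(T − 41.2) = 3260.4(T − 41.2)
3421.3 T = 87010 + 16093 + 134328 = 237431
T ≈ 69.40 °C, under the boiling point, so the assumption holds.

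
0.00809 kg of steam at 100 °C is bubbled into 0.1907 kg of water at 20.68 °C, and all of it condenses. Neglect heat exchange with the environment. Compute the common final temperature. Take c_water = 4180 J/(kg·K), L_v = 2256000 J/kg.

T_f ≈ 45.9 °C

Energy balance with sensible and latent terms:
latent heat released on condensation: 0.00809·2256000 = 18251
  condensate cools 100→T: 0.00809·4180·(T − 100) = 33.82(T − 100)
  original water: 797.13(T − 20.68)
830.94 T = 18251 + 3381.6 + 16485 = 38117
T ≈ 45.87 °C, under the boiling point, so the assumption holds.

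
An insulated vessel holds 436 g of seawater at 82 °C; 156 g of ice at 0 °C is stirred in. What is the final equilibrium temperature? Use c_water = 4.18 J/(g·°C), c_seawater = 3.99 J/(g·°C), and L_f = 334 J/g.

T_f ≈ 37.9 °C

Energy balance with sensible and latent terms:
fusion: m_ice L_f = 156·334 = 52104
  warm the meltwater: 652.08 T
  seawater: 1739.6(T − 82)
2391.7 T = 142650 − 52104 = 90546
T ≈ 37.86 °C (positive, so assuming full melt was valid).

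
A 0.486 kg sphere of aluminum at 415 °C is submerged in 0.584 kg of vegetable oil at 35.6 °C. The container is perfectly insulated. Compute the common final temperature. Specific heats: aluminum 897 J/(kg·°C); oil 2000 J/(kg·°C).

Energy conservation, ΣQ = 0:
0.486·897·(T − 415) + 0.584·2000·(T − 35.6) = 0
1603.9 T = 222497
T = 222497 / 1603.9 = 139 °C

T_f ≈ 138.7 °C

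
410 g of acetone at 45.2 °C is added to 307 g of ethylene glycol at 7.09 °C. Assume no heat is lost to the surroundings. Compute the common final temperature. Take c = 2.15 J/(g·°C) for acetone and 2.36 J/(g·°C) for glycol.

T_f ≈ 28.0 °C

Set heat shed by the hot body equal to heat absorbed by the cold body:
410*2.15*(45.2 − T) = 307*2.36*(T − 7.09)
881.5(45.2 − T) = 724.52(T − 7.09)
1606 T = 44981  ⇒  T ≈ 28.01 °C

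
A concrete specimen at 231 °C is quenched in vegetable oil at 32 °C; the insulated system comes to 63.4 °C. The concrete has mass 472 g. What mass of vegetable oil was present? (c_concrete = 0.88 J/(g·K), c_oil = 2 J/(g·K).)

|Q_concrete| = |Q_oil|:
472·0.88·(231 − 63.4) = m·2·(63.4 − 32)
62.8 m = 69614  ⇒  m ≈ 1109 g

m ≈ 1110 g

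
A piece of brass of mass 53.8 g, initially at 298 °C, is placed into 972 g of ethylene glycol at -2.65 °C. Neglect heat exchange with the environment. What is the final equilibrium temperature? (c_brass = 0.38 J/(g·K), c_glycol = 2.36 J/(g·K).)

T_f ≈ 0.0 °C

Energy conservation, ΣQ = 0:
53.8*0.38*(T − 298) + 972*2.36*(T − (-2.65)) = 0
20.44(T − 298) + 2293.9(T − (-2.65)) = 0
2314.4 T = 13.42
T = 13.42 / 2314.4 = 0.0058 °C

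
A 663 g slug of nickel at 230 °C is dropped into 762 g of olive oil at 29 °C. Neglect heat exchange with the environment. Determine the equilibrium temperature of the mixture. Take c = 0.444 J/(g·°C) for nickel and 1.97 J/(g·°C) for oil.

T_f ≈ 62.0 °C

Let T be the final temperature. ΣQ_i = 0:
663*0.444*(T − 230) + 762*1.97*(T − 29) = 0
(294.37 + 1501.1) T = 294.37*230 + 1501.1*29
T = 111239 / 1795.5 = 62 °C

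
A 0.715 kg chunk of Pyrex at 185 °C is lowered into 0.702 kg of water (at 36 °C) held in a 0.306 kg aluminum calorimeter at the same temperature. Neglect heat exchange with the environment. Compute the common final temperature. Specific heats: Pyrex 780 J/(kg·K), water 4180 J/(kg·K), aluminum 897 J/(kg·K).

T_f ≈ 58.1 °C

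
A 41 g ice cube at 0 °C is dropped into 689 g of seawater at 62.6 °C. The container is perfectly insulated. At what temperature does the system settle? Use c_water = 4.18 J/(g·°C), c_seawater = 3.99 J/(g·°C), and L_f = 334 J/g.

T_f ≈ 54.2 °C

Energy balance with sensible and latent terms:
latent heat to melt: 41·334 = 13694; meltwater 0→T: 41·4.18·T = 171.38 T; seawater: 2749.1(T − 62.6)
2920.5 T = 172094 − 13694 = 158400
T ≈ 54.24 °C — above 0 °C, consistent with complete melting.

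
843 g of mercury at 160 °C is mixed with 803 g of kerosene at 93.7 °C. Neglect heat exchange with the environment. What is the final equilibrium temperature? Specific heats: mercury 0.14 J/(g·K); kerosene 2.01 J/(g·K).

T_f ≈ 98.2 °C

Heat lost by the mercury equals heat gained by the kerosene:
843·0.14·(160 − T) = 803·2.01·(T − 93.7)
118.02(160 − T) = 1614(T − 93.7)
1732 T = 170118  ⇒  T ≈ 98.22 °C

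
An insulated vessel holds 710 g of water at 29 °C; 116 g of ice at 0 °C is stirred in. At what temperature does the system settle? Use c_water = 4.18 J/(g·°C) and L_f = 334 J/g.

Conservation of energy gives ΣQ = 0:
latent heat to melt: 116·334 = 38744
  warm the meltwater: 484.88 T
  water: 2967.8(T − 29)
3452.7 T = 86066 − 38744 = 47322
T ≈ 13.71 °C — above 0 °C, consistent with complete melting.

T_f ≈ 13.7 °C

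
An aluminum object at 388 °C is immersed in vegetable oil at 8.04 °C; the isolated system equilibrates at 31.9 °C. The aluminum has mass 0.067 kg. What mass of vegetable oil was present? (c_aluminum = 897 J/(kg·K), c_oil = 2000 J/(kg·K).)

Let T be the final temperature. ΣQ_i = 0:
0.067×897×(31.9 − 388) + m×2000×(31.9 − 8.04) = 0
47720 m = 21401
m = 21401/47720 ≈ 0.4485 kg

m ≈ 0.448 kg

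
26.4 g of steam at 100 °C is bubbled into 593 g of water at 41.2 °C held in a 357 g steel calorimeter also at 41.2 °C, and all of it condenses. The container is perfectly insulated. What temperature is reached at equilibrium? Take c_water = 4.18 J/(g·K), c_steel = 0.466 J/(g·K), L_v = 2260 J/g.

Let T be the final temperature. ΣQ_i = 0:
latent heat released on condensation: 26.4×2260 = 59664
  condensed water 100 °C→T: 110.35(T − 100)
  water warms: 593×4.18×(T − 41.2) = 2478.7(T − 41.2)
  cup: 166.36(T − 41.2)
2755.5 T = 59664 + 11035 + 108978 = 179677
T ≈ 65.21 °C — below 100 °C, confirming all the steam condensed.

T_f ≈ 65.2 °C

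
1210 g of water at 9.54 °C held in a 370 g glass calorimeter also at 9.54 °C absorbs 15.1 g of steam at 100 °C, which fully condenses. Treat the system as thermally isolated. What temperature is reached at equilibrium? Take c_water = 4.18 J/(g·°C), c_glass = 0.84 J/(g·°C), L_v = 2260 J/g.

T_f ≈ 16.9 °C

Let T be the final temperature. ΣQ_i = 0:
latent heat released on condensation: 15.1·2260 = 34126
  condensate cools 100→T: 15.1·4.18·(T − 100) = 63.12(T − 100)
  original water: 5057.8(T − 9.54)
  cup: 310.8(T − 9.54)
5431.7 T = 34126 + 6311.8 + 51216 = 91654
T ≈ 16.87 °C (< 100 °C, so full condensation is consistent).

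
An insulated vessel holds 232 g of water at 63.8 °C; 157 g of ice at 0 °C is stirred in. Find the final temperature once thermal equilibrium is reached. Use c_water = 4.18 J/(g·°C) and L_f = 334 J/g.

T_f ≈ 5.8 °C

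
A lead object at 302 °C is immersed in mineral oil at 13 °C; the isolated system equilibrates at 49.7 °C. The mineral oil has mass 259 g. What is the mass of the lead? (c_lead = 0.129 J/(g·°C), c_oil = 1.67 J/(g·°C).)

m ≈ 488 g

|Q_lead| = |Q_oil|:
m×0.129×(302 − 49.7) = 259×1.67×(49.7 − 13)
32.55 m = 15874  ⇒  m ≈ 487.7 g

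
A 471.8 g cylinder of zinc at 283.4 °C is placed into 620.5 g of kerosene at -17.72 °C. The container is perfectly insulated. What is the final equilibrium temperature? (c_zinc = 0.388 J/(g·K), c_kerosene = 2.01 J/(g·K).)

Energy conservation, ΣQ = 0:
471.8*0.388*(T − 283.4) + 620.5*2.01*(T − (-17.72)) = 0
183.06(T − 283.4) + 1247.2(T − (-17.72)) = 0
(183.06 + 1247.2) T = 183.06*283.4 + 1247.2*(-17.72)
T = 29778 / 1430.3 = 20.8 °C

T_f ≈ 20.8 °C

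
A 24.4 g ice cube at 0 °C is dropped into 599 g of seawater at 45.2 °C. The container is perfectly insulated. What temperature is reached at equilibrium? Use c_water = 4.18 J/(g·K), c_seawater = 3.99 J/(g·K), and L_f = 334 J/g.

Conservation of energy gives ΣQ = 0:
latent heat to melt: 24.4·334 = 8149.6
  warm the meltwater: 101.99 T
  seawater cools: 599·3.99·(T − 45.2) = 2390(T − 45.2)
2492 T = 108028 − 8149.6 = 99879
T ≈ 40.08 °C (positive, so assuming full melt was valid).

T_f ≈ 40.1 °C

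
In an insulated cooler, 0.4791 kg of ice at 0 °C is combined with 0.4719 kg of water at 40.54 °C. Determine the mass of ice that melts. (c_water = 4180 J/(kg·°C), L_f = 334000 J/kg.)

m_melted ≈ 0.239 kg

Water can give up m c ΔT = 0.4719·4180·40.54 = 79967 J before reaching 0 °C.
Melting all 0.4791 kg of ice would need 0.4791·334000 = 160019 J.
Since 79967 < 160019 J, not all the ice melts; equilibrium is at 0 °C.
m_melt = 79967 / L_f = 0.2394 kg.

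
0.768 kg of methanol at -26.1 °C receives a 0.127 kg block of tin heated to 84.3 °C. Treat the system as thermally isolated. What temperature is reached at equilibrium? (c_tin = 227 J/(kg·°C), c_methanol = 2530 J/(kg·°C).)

T_f ≈ -24.5 °C

Heat gained plus heat lost sum to zero:
0.127×227×(T − 84.3) + 0.768×2530×(T − (-26.1)) = 0
28.83(T − 84.3) + 1943(T − (-26.1)) = 0
(28.83 + 1943) T = 28.83×84.3 + 1943×(-26.1)
T = -48283 / 1971.9 = -24.5 °C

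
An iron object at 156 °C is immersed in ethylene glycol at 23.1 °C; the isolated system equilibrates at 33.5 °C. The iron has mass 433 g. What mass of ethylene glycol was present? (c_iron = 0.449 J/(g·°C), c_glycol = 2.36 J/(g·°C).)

m ≈ 970 g

Let T be the final temperature. ΣQ_i = 0:
433×0.449×(33.5 − 156) + m×2.36×(33.5 − 23.1) = 0
24.54 m = 23816
m = 23816/24.54 ≈ 970.3 g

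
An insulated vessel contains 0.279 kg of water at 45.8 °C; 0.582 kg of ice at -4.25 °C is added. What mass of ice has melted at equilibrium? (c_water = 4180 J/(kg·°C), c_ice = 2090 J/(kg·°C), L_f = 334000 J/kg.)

m_melted ≈ 0.144 kg

Water can give up m c ΔT = 0.279×4180×45.8 = 53413 J before reaching 0 °C.
Of that, 0.582×2090×4.25 = 5169.6 J goes to bring the ice to 0 °C, leaving 48243 J.
Melting all 0.582 kg of ice would need 0.582×334000 = 194388 J.
48243 J < 194388 J, so only part of the ice melts and the system sits at 0 °C.
Mass melted = 48243/334000 ≈ 0.1444 kg.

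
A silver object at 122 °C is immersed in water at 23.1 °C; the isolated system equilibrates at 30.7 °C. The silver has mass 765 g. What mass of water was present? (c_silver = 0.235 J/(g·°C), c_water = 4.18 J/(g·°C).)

Heat lost by the silver = heat gained by the water:
765×0.235×(122 − 30.7) = m×4.18×(30.7 − 23.1)
31.77 m = 16413  ⇒  m ≈ 516.7 g

m ≈ 517 g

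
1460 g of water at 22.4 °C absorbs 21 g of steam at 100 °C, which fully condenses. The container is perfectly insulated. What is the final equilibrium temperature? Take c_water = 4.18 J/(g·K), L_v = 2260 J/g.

T_f ≈ 31.2 °C

Energy conservation, ΣQ = 0:
latent heat released on condensation: 21×2260 = 47460; condensate cools 100→T: 21×4.18×(T − 100) = 87.78(T − 100); water warms: 1460×4.18×(T − 22.4) = 6102.8(T − 22.4)
6190.6 T = 47460 + 8778 + 136703 = 192941
T ≈ 31.17 °C — below 100 °C, confirming all the steam condensed.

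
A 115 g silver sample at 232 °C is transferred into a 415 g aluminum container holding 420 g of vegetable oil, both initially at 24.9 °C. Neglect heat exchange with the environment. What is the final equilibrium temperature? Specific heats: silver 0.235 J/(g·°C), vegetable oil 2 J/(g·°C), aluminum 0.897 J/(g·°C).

T_f is the heat-capacity-weighted average of the initial temperatures:
T_f = (27.02·232 + 840·24.9 + 372.25·24.9) / (27.02 + 840 + 372.25)
    = 36455 / 1239.3 ≈ 29.42 °C

T_f ≈ 29.4 °C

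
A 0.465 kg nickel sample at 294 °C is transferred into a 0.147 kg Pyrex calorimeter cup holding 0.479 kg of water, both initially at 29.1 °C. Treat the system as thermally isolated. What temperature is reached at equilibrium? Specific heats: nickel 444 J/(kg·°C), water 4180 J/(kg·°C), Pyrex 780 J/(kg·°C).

T_f ≈ 52.6 °C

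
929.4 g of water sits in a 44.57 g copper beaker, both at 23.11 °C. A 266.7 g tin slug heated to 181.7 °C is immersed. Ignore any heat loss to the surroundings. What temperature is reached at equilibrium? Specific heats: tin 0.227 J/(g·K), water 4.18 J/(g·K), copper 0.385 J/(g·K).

T_f ≈ 25.5 °C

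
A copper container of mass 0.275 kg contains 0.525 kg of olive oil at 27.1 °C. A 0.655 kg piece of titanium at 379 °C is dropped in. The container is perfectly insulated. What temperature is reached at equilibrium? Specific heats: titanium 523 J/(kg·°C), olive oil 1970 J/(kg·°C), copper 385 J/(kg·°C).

T_f ≈ 108.4 °C

Let T be the final temperature. ΣQ_i = 0:
0.655·523·(T − 379) + 0.525·1970·(T − 27.1) + 0.275·385·(T − 27.1) = 0
1482.7 T = 160730
T ≈ 108.40 °C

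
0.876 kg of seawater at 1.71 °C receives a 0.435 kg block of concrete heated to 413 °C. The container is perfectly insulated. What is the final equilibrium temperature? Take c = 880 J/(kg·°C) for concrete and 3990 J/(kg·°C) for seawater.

T_f ≈ 42.3 °C

|Q_concrete| = |Q_seawater|:
0.435·880·(413 − T) = 0.876·3990·(T − 1.71)
382.8(413 − T) = 3495.2(T − 1.71)
3878 T = 164073  ⇒  T ≈ 42.31 °C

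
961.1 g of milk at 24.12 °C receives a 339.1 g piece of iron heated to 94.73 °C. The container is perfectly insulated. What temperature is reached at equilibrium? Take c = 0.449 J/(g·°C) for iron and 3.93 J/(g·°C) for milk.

T_f ≈ 26.9 °C

Set heat shed by the hot body equal to heat absorbed by the cold body:
339.1×0.449×(94.73 − T) = 961.1×3.93×(T − 24.12)
152.26(94.73 − T) = 3777.1(T − 24.12)
3929.4 T = 105527  ⇒  T ≈ 26.86 °C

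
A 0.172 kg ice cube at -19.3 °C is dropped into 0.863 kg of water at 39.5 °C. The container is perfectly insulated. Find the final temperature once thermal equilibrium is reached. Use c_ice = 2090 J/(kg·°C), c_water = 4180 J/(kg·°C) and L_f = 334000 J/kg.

Let T be the final temperature. ΣQ_i = 0:
ice -19.3→0 °C: 0.172·2090·19.3 = 6938
  fusion: m_ice L_f = 0.172·334000 = 57448
  meltwater 0→T: 0.172·4180·T = 718.96 T
  water: 3607.3(T − 39.5)
4326.3 T = 142490 − 64386 = 78104
T ≈ 18.05 °C — above 0 °C, consistent with complete melting.

T_f ≈ 18.1 °C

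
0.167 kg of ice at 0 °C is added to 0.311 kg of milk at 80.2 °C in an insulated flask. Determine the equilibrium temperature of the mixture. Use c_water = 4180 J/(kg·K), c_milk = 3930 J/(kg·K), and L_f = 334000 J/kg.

Heat gained plus heat lost sum to zero:
fusion: m_ice L_f = 0.167×334000 = 55778
  meltwater 0→T: 0.167×4180×T = 698.06 T
  milk cools: 0.311×3930×(T − 80.2) = 1222.2(T − 80.2)
1920.3 T = 98023 − 55778 = 42245
T ≈ 22.00 °C — above 0 °C, consistent with complete melting.

T_f ≈ 22.0 °C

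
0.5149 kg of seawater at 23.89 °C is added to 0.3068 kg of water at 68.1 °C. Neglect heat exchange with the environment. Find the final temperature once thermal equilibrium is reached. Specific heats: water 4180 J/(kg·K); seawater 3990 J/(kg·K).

T_f is the heat-capacity-weighted average of the initial temperatures:
T_f = (1282.4·68.1 + 2054.5·23.89) / (1282.4 + 2054.5)
    = 136414 / 3336.9 ≈ 40.88 °C

T_f ≈ 40.9 °C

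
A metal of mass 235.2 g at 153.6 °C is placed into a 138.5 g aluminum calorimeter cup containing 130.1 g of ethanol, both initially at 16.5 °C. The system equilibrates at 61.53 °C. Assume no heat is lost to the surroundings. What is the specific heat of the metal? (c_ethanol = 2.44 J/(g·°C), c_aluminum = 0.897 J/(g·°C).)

c ≈ 0.918 J/(g·°C)

Net heat exchanged in the isolated system is zero:
235.2·c·(61.53 − 153.6) + 130.1·2.44·(61.53 − 16.5) + 138.5·0.897·(61.53 − 16.5) = 0
-21655 c = -19889
c = -19889/-21655 ≈ 0.9184 J/(g·°C)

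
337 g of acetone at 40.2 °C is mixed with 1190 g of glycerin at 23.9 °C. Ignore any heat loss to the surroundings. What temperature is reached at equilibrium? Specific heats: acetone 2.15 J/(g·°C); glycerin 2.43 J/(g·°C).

T_f ≈ 27.2 °C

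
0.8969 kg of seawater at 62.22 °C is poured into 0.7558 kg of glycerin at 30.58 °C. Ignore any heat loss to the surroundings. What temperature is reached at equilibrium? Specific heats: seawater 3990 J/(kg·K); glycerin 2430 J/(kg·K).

T_f ≈ 51.5 °C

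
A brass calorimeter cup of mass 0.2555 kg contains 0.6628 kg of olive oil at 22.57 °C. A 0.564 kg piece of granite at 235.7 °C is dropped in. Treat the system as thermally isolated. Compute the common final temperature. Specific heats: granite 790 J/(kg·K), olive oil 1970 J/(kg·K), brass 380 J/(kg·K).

T_f ≈ 73.9 °C

Let T be the final temperature. ΣQ_i = 0:
0.564·790·(T − 235.7) + 0.6628·1970·(T − 22.57) + 0.2555·380·(T − 22.57) = 0
445.56(T − 235.7) + 1305.7(T − 22.57) + 97.09(T − 22.57) = 0
(445.56 + 1305.7 + 97.09) T = 445.56·235.7 + 1305.7·22.57 + 97.09·22.57
T = 136680 / 1848.4 = 73.9 °C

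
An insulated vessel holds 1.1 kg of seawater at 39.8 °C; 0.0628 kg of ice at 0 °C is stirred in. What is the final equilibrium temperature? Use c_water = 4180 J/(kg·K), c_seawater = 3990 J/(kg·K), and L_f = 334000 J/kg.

T_f ≈ 33.0 °C

Energy conservation, ΣQ = 0:
latent heat to melt: 0.0628×334000 = 20975; meltwater 0→T: 0.0628×4180×T = 262.5 T; seawater: 4389(T − 39.8)
4651.5 T = 174682 − 20975 = 153707
T ≈ 33.04 °C (positive, so assuming full melt was valid).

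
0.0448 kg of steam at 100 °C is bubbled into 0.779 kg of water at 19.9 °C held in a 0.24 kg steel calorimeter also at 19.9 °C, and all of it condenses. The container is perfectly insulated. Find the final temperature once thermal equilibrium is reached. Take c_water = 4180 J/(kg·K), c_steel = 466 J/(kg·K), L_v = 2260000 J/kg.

Energy conservation, ΣQ = 0:
condense steam: −0.0448·2260000 = −101248; condensate cools 100→T: 0.0448·4180·(T − 100) = 187.26(T − 100); water warms: 0.779·4180·(T − 19.9) = 3256.2(T − 19.9); cup: 111.84(T − 19.9)
3555.3 T = 101248 + 18726 + 67024 = 186999
T ≈ 52.60 °C — below 100 °C, confirming all the steam condensed.

T_f ≈ 52.6 °C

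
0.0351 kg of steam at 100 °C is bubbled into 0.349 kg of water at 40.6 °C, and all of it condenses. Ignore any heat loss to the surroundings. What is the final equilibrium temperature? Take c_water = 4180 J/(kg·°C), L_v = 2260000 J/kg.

Conservation of energy gives ΣQ = 0:
condense steam: −0.0351·2260000 = −79326
  condensed water 100 °C→T: 146.72(T − 100)
  original water: 1458.8(T − 40.6)
1605.5 T = 79326 + 14672 + 59228 = 153226
T ≈ 95.44 °C, under the boiling point, so the assumption holds.

T_f ≈ 95.4 °C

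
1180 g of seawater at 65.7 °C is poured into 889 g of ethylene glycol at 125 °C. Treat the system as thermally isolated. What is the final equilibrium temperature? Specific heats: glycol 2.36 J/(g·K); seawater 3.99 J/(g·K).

T_f ≈ 84.0 °C

With ΣQ=0 the equilibrium temperature is the m·c-weighted mean:
T_f = (2098×125 + 4708.2×65.7) / (2098 + 4708.2)
    = 571584 / 6806.2 ≈ 83.98 °C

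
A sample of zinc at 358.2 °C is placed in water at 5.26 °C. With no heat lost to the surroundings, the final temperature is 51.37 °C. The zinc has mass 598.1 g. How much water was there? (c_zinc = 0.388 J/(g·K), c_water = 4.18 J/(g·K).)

m ≈ 369 g

Heat gained plus heat lost sum to zero:
598.1·0.388·(51.37 − 358.2) + m·4.18·(51.37 − 5.26) = 0
192.74 m = 71204
m = 71204/192.74 ≈ 369.4 g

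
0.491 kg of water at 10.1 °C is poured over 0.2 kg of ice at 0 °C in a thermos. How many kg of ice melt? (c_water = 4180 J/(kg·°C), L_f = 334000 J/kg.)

m_melted ≈ 0.0621 kg

Heat available from the water dropping to 0 °C: 0.491×4180×10.1 = 20729 J.
Fully melting the ice requires m_ice L_f = 0.2×334000 = 66800 J.
20729 J < 66800 J, so only part of the ice melts and the system sits at 0 °C.
m_melt = 20729 / L_f = 0.06206 kg.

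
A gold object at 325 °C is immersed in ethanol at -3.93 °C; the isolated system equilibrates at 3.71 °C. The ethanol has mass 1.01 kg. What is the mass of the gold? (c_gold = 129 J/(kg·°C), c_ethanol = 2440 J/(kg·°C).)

Setting the total heat transfer to zero:
m·129·(3.71 − 325) + 1.01·2440·(3.71 − (-3.93)) = 0
-41446 m = -18828
m = -18828/-41446 ≈ 0.4543 kg

m ≈ 0.454 kg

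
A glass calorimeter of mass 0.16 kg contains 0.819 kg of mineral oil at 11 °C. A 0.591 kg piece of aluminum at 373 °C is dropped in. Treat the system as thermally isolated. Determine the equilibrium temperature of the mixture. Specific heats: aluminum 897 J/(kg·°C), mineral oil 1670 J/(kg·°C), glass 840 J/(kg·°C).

T_f ≈ 105.4 °C

Taking heat into each body as positive, Σ m c ΔT = 0:
0.591×897×(T − 373) + 0.819×1670×(T − 11) + 0.16×840×(T − 11) = 0
530.13(T − 373) + 1367.7(T − 11) + 134.4(T − 11) = 0
(530.13 + 1367.7 + 134.4) T = 530.13×373 + 1367.7×11 + 134.4×11
T = 214261 / 2032.3 = 105 °C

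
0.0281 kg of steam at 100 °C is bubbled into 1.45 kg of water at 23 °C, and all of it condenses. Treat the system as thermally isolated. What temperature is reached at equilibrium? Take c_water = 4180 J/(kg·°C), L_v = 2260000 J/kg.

Heat gained plus heat lost sum to zero:
latent heat released on condensation: 0.0281×2260000 = 63506; condensed water 100 °C→T: 117.46(T − 100); water warms: 1.45×4180×(T − 23) = 6061(T − 23)
6178.5 T = 63506 + 11746 + 139403 = 214655
T ≈ 34.74 °C (< 100 °C, so full condensation is consistent).

T_f ≈ 34.7 °C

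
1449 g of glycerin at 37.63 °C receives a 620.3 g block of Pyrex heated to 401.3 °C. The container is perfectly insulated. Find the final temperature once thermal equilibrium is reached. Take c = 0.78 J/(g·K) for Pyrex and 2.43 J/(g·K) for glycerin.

|Q_Pyrex| = |Q_glycerin|:
620.3*0.78*(401.3 − T) = 1449*2.43*(T − 37.63)
483.83(401.3 − T) = 3521.1(T − 37.63)
4004.9 T = 326660  ⇒  T ≈ 81.57 °C

T_f ≈ 81.6 °C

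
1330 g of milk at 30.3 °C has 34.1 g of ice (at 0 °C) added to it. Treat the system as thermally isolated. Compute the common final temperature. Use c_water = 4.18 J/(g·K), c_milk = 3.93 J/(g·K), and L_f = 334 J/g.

T_f ≈ 27.4 °C

Net heat exchanged in the isolated system is zero:
fusion: m_ice L_f = 34.1×334 = 11389; warm the meltwater: 142.54 T; milk: 5226.9(T − 30.3)
5369.4 T = 158375 − 11389 = 146986
T ≈ 27.37 °C (positive, so assuming full melt was valid).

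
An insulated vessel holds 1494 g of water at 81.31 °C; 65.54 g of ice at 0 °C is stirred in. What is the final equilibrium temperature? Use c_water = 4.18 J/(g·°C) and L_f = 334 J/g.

T_f ≈ 74.5 °C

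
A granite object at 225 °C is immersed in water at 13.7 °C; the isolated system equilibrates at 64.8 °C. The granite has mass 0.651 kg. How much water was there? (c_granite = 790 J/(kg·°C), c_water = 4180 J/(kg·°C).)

m ≈ 0.386 kg

|Q_granite| = |Q_water|:
0.651·790·(225 − 64.8) = m·4180·(64.8 − 13.7)
213598 m = 82389  ⇒  m ≈ 0.3857 kg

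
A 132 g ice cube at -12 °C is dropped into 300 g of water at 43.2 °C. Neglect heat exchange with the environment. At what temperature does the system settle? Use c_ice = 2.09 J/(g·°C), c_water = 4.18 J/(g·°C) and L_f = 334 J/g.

T_f ≈ 3.8 °C

Heat gained plus heat lost sum to zero:
ice -12→0 °C: 132×2.09×12 = 3310.6; latent heat to melt: 132×334 = 44088; meltwater 0→T: 132×4.18×T = 551.76 T; water: 1254(T − 43.2)
1805.8 T = 54173 − 47399 = 6774.2
T ≈ 3.75 °C (positive, so assuming full melt was valid).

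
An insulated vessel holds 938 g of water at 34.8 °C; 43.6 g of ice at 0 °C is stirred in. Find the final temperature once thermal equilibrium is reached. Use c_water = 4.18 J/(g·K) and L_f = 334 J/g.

T_f ≈ 29.7 °C

Let T be the final temperature. ΣQ_i = 0:
melt ice: 43.6×334 = 14562; meltwater 0→T: 43.6×4.18×T = 182.25 T; water: 3920.8(T − 34.8)
4103.1 T = 136445 − 14562 = 121883
T ≈ 29.71 °C (positive, so assuming full melt was valid).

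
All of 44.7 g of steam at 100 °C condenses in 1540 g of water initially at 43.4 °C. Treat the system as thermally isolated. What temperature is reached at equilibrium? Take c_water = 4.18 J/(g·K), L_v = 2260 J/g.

T_f ≈ 60.2 °C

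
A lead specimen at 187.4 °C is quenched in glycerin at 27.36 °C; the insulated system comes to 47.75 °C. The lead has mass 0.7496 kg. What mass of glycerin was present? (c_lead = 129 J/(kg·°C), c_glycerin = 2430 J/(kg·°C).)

m ≈ 0.273 kg

|Q_lead| = |Q_glycerin|:
0.7496×129×(187.4 − 47.75) = m×2430×(47.75 − 27.36)
49548 m = 13504  ⇒  m ≈ 0.2725 kg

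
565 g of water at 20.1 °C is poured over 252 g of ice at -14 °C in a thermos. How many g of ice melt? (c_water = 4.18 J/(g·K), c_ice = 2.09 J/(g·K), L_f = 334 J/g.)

m_melted ≈ 120 g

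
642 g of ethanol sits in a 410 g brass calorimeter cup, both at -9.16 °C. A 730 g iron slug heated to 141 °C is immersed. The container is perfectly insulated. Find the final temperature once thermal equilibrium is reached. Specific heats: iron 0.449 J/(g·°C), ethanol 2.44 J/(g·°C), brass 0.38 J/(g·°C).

T_f ≈ 14.8 °C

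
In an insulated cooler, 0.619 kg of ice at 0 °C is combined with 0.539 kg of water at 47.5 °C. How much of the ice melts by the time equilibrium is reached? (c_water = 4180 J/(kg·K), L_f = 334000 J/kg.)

m_melted ≈ 0.32 kg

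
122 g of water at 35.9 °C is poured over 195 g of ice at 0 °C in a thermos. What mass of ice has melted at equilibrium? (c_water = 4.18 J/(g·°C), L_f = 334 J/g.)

m_melted ≈ 54.8 g

Heat available from the water dropping to 0 °C: 122·4.18·35.9 = 18308 J.
Melting all 195 g of ice would need 195·334 = 65130 J.
That's not enough to melt it all — equilibrium is at 0 °C with ice remaining.
Mass melted = 18308/334 ≈ 54.81 g.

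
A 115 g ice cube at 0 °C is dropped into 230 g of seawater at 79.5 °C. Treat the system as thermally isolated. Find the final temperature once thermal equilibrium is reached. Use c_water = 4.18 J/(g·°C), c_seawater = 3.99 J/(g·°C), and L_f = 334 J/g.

T_f ≈ 24.7 °C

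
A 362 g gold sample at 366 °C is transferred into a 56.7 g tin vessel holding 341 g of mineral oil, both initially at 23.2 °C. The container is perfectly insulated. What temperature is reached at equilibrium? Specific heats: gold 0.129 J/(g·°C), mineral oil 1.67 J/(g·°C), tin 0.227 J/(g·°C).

T_f ≈ 48.6 °C

Conservation of energy gives ΣQ = 0:
362·0.129·(T − 366) + 341·1.67·(T − 23.2) + 56.7·0.227·(T − 23.2) = 0
629.04 T = 30602
T ≈ 48.65 °C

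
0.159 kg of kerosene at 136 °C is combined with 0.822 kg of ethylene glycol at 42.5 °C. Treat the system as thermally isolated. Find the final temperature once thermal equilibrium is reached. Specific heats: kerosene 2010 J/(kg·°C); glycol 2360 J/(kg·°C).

Taking heat into each body as positive, Σ m c ΔT = 0:
0.159*2010*(T − 136) + 0.822*2360*(T − 42.5) = 0
319.59(T − 136) + 1939.9(T − 42.5) = 0
(319.59 + 1939.9) T = 319.59*136 + 1939.9*42.5
T = 125911 / 2259.5 = 55.7 °C

T_f ≈ 55.7 °C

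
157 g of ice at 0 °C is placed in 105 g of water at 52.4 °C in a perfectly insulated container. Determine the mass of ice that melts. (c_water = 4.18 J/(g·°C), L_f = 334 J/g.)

m_melted ≈ 68.9 g

Heat available from the water dropping to 0 °C: 105·4.18·52.4 = 22998 J.
To melt every bit of ice: 157·334 = 52438 J.
22998 J < 52438 J, so only part of the ice melts and the system sits at 0 °C.
Mass melted = 22998/334 ≈ 68.86 g.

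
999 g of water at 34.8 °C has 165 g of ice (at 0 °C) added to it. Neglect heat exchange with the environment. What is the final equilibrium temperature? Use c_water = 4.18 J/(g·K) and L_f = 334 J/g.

Taking heat into each body as positive, Σ m c ΔT = 0:
fusion: m_ice L_f = 165·334 = 55110; warm the meltwater: 689.7 T; water cools: 999·4.18·(T − 34.8) = 4175.8(T − 34.8)
4865.5 T = 145319 − 55110 = 90209
T ≈ 18.54 °C (positive, so assuming full melt was valid).

T_f ≈ 18.5 °C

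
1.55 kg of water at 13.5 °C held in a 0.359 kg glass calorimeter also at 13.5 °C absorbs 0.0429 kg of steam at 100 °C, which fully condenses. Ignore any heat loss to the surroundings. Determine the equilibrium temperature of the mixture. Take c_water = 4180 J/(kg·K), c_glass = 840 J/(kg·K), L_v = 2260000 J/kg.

Energy balance with sensible and latent terms:
condense steam: −0.0429×2260000 = −96954; condensate cools 100→T: 0.0429×4180×(T − 100) = 179.32(T − 100); water warms: 1.55×4180×(T − 13.5) = 6479(T − 13.5); cup: 301.56(T − 13.5)
6959.9 T = 96954 + 17932 + 91538 = 206424
T ≈ 29.66 °C, under the boiling point, so the assumption holds.

T_f ≈ 29.7 °C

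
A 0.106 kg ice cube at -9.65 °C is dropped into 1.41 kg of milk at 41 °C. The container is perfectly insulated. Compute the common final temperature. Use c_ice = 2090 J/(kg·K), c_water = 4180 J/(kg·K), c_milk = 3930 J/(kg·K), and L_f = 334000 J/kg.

T_f ≈ 31.7 °C

Let T be the final temperature. ΣQ_i = 0:
warm ice to 0 °C: 0.106×2090×(0 − (-9.65)) = 2137.9; melt ice: 0.106×334000 = 35404; meltwater 0→T: 0.106×4180×T = 443.08 T; milk: 5541.3(T − 41)
5984.4 T = 227193 − 37542 = 189651
T ≈ 31.69 °C — above 0 °C, consistent with complete melting.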